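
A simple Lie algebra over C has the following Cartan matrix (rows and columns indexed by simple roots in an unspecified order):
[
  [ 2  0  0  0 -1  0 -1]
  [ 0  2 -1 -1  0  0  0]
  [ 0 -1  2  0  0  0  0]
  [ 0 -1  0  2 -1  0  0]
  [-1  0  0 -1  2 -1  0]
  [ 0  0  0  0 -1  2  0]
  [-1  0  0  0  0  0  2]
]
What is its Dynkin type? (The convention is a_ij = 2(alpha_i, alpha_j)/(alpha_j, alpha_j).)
E_7

The matrix has rank 7 with 2's on the diagonal. Reading the off-diagonal entries as Dynkin edges (a single edge where a_ij = a_ji = -1; a double or triple edge where a_ij * a_ji = 2 or 3), the diagram is a chain of 6 nodes with one extra node attached to the third node from one end (E_7). One simple-root ordering that puts it in standard form is (alpha_7, alpha_6, alpha_1, alpha_5, alpha_4, alpha_2, alpha_3). So the algebra is type E_7.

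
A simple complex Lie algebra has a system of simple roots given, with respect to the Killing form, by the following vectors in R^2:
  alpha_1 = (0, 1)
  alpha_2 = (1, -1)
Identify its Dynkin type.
B_2

Compute the Cartan integers a_ij = 2(alpha_i, alpha_j)/(alpha_j, alpha_j); the resulting 2x2 Cartan matrix is
[[2, -1], [-2, 2]].
The roots have two lengths (squared-length ratio 2:1); the short ones are alpha_{1}. The associated Dynkin diagram is a chain of 2 nodes with a double edge at one end; the terminal node there is the unique short simple root (B_2), so the type is B_2 (the algebra so(5)).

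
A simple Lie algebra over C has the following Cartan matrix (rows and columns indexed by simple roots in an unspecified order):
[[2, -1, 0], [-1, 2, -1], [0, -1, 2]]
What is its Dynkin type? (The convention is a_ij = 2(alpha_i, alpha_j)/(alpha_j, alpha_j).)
The matrix has rank 3 with 2's on the diagonal. Reading the off-diagonal entries as Dynkin edges (a single edge where a_ij = a_ji = -1; a double or triple edge where a_ij * a_ji = 2 or 3), the diagram is a chain of 3 nodes with single edges (A_3). One simple-root ordering that puts it in standard form is (alpha_3, alpha_2, alpha_1). So the algebra is type A_3, i.e. sl(4).

A_3 (sl(4))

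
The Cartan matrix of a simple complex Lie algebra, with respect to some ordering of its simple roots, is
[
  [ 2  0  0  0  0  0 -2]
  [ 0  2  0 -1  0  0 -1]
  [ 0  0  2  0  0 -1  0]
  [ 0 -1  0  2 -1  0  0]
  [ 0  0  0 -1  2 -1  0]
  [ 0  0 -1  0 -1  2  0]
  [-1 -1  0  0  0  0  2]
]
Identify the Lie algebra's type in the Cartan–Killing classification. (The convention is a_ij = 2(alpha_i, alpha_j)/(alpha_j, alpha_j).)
The matrix has rank 7 with 2's on the diagonal. Reading the off-diagonal entries as Dynkin edges (a single edge where a_ij = a_ji = -1; a double or triple edge where a_ij * a_ji = 2 or 3), the diagram is a chain of 7 nodes with a double edge at one end; the terminal node there is the unique long simple root (C_7). One simple-root ordering that puts it in standard form is (alpha_3, alpha_6, alpha_5, alpha_4, alpha_2, alpha_7, alpha_1). So the algebra is type C_7, i.e. sp(14).

type C_7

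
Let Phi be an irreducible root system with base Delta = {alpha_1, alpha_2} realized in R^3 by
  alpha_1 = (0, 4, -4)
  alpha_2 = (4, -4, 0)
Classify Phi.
type A_2

Compute the Cartan integers a_ij = 2(alpha_i, alpha_j)/(alpha_j, alpha_j); the resulting 2x2 Cartan matrix is
[[2, -1], [-1, 2]].
All simple roots have the same length, so the diagram is simply laced. The associated Dynkin diagram is a chain of 2 nodes with single edges (A_2), so the type is A_2 (the algebra sl(3)).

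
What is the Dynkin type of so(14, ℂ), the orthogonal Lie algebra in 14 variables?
D7

This is so(14) with 14 even, which has dimension 14(14-1)/2 = 91 and rank 14/2 = 7. In the classification of classical Lie algebras, the orthogonal algebra so(2n) in an even number of variables has type D_n; here n = 7, so the Dynkin diagram is a chain of 5 nodes with a fork of two nodes at one end (D_7). Hence the type is D_7.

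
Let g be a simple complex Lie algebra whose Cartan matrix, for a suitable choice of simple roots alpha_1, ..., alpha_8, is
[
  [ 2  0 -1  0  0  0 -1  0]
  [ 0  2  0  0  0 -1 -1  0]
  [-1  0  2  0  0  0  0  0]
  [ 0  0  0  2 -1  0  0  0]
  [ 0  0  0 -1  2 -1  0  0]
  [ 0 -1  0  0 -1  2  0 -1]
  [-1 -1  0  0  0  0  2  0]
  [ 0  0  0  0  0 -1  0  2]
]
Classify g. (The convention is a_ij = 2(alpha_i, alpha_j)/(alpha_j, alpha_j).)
type E_8

The matrix has rank 8 with 2's on the diagonal. Reading the off-diagonal entries as Dynkin edges (a single edge where a_ij = a_ji = -1; a double or triple edge where a_ij * a_ji = 2 or 3), the diagram is a chain of 7 nodes with one extra node attached to the third node from one end (E_8). One simple-root ordering that puts it in standard form is (alpha_4, alpha_8, alpha_5, alpha_6, alpha_2, alpha_7, alpha_1, alpha_3). So the algebra is type E_8.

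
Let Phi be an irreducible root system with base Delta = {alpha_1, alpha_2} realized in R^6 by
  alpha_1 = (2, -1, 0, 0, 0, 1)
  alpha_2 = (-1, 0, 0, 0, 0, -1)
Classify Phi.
Compute the Cartan integers a_ij = 2(alpha_i, alpha_j)/(alpha_j, alpha_j); the resulting 2x2 Cartan matrix is
[[2, -3], [-1, 2]].
The roots have two lengths (squared-length ratio 3:1); the short ones are alpha_{2}. The associated Dynkin diagram is two nodes joined by a triple edge (G_2), so the type is G_2.

G2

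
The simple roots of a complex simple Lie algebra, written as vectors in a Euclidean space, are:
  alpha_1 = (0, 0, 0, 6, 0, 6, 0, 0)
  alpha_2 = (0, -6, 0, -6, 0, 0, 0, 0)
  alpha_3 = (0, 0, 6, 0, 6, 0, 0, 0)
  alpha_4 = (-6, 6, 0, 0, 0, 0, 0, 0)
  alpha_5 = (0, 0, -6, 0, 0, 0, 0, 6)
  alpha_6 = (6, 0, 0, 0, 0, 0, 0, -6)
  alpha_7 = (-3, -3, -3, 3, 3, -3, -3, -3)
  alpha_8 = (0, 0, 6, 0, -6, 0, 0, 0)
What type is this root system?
Compute the Cartan integers a_ij = 2(alpha_i, alpha_j)/(alpha_j, alpha_j); the resulting 8x8 Cartan matrix is
[[2, -1, 0, 0, 0, 0, 0, 0], [-1, 2, 0, -1, 0, 0, 0, 0], [0, 0, 2, 0, -1, 0, 0, 0], [0, -1, 0, 2, 0, -1, 0, 0], [0, 0, -1, 0, 2, -1, 0, -1], [0, 0, 0, -1, -1, 2, 0, 0], [0, 0, 0, 0, 0, 0, 2, -1], [0, 0, 0, 0, -1, 0, -1, 2]].
All simple roots have the same length, so the diagram is simply laced. The associated Dynkin diagram is a chain of 7 nodes with one extra node attached to the third node from one end (E_8), so the type is E_8.

E_8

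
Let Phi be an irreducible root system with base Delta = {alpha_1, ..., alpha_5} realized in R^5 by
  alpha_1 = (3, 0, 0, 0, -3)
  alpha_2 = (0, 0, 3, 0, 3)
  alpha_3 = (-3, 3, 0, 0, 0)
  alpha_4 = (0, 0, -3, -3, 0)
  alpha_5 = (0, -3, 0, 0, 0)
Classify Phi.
Compute the Cartan integers a_ij = 2(alpha_i, alpha_j)/(alpha_j, alpha_j); the resulting 5x5 Cartan matrix is
[[2, -1, -1, 0, 0], [-1, 2, 0, -1, 0], [-1, 0, 2, 0, -2], [0, -1, 0, 2, 0], [0, 0, -1, 0, 2]].
The roots have two lengths (squared-length ratio 2:1); the short ones are alpha_{5}. The associated Dynkin diagram is a chain of 5 nodes with a double edge at one end; the terminal node there is the unique short simple root (B_5), so the type is B_5 (the algebra so(11)).

type B_5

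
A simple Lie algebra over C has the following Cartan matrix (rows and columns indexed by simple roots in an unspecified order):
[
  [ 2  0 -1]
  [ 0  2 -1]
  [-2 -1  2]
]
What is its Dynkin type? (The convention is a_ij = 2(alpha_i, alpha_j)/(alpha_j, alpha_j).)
The matrix has rank 3 with 2's on the diagonal. Reading the off-diagonal entries as Dynkin edges (a single edge where a_ij = a_ji = -1; a double or triple edge where a_ij * a_ji = 2 or 3), the diagram is a chain of 3 nodes with a double edge at one end; the terminal node there is the unique short simple root (B_3). One simple-root ordering that puts it in standard form is (alpha_2, alpha_3, alpha_1). So the algebra is type B_3, i.e. so(7).

B_3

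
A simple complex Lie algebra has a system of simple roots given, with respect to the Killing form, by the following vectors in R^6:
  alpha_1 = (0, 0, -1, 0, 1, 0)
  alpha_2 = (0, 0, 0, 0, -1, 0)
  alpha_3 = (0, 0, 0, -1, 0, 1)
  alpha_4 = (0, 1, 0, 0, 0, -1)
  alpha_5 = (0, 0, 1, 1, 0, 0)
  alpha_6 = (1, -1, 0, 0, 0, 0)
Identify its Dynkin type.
Compute the Cartan integers a_ij = 2(alpha_i, alpha_j)/(alpha_j, alpha_j); the resulting 6x6 Cartan matrix is
[[2, -2, 0, 0, -1, 0], [-1, 2, 0, 0, 0, 0], [0, 0, 2, -1, -1, 0], [0, 0, -1, 2, 0, -1], [-1, 0, -1, 0, 2, 0], [0, 0, 0, -1, 0, 2]].
The roots have two lengths (squared-length ratio 2:1); the short ones are alpha_{2}. The associated Dynkin diagram is a chain of 6 nodes with a double edge at one end; the terminal node there is the unique short simple root (B_6), so the type is B_6 (the algebra so(13)).

B_6 (so(13))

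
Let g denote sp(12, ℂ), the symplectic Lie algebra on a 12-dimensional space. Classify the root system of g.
C_6 (sp(12))

This is sp(12), which has dimension 12(12+1)/2 = 78 and rank 12/2 = 6. In the classification of classical Lie algebras, the symplectic algebra sp(2n) has type C_n; here n = 6, so the Dynkin diagram is a chain of 6 nodes with a double edge at one end; the terminal node there is the unique long simple root (C_6). Hence the type is C_6.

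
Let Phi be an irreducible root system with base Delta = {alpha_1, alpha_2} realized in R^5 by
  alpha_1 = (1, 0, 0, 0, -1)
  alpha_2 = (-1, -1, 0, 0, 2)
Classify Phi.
type G_2

Compute the Cartan integers a_ij = 2(alpha_i, alpha_j)/(alpha_j, alpha_j); the resulting 2x2 Cartan matrix is
[[2, -1], [-3, 2]].
The roots have two lengths (squared-length ratio 3:1); the short ones are alpha_{1}. The associated Dynkin diagram is two nodes joined by a triple edge (G_2), so the type is G_2.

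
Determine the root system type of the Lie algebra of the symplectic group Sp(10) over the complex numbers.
type C_5

This is sp(10), which has dimension 10(10+1)/2 = 55 and rank 10/2 = 5. In the classification of classical Lie algebras, the symplectic algebra sp(2n) has type C_n; here n = 5, so the Dynkin diagram is a chain of 5 nodes with a double edge at one end; the terminal node there is the unique long simple root (C_5). Hence the type is C_5.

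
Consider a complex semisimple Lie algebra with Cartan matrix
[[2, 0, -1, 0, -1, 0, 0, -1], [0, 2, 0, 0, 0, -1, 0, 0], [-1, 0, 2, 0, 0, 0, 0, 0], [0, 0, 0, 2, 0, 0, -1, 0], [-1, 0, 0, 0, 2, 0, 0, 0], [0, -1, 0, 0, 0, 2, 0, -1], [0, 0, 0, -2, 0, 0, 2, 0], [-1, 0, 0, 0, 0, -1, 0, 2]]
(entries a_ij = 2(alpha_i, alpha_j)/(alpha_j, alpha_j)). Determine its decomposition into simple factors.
The diagram associated to this matrix has two connected components: the simple roots {alpha_4, alpha_7} form a chain of 2 nodes with a double edge at one end; the terminal node there is the unique short simple root (B_2), and {alpha_1, alpha_2, alpha_3, alpha_5, alpha_6, alpha_8} form a chain of 4 nodes with a fork of two nodes at one end (D_6). A semisimple Lie algebra decomposes uniquely as the direct sum of simple ideals, one per connected component of its Dynkin diagram, so g ≅ B_2 ⊕ D_6 (dimension 10 + 66 = 76).

type B_2 + type D_6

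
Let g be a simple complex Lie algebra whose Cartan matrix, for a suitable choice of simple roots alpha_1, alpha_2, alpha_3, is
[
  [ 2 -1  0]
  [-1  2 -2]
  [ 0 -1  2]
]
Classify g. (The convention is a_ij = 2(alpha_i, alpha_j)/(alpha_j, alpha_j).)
The matrix has rank 3 with 2's on the diagonal. Reading the off-diagonal entries as Dynkin edges (a single edge where a_ij = a_ji = -1; a double or triple edge where a_ij * a_ji = 2 or 3), the diagram is a chain of 3 nodes with a double edge at one end; the terminal node there is the unique short simple root (B_3). One simple-root ordering that puts it in standard form is (alpha_1, alpha_2, alpha_3). So the algebra is type B_3, i.e. so(7).

B3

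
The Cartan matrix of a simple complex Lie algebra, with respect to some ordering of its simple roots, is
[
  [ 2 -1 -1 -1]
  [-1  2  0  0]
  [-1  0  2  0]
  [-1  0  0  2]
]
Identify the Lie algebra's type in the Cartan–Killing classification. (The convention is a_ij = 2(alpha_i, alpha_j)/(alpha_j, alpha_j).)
D_4 (so(8))

The matrix has rank 4 with 2's on the diagonal. Reading the off-diagonal entries as Dynkin edges (a single edge where a_ij = a_ji = -1; a double or triple edge where a_ij * a_ji = 2 or 3), the diagram is a chain of 2 nodes with a fork of two nodes at one end (D_4). One simple-root ordering that puts it in standard form is (alpha_2, alpha_1, alpha_3, alpha_4). So the algebra is type D_4, i.e. so(8).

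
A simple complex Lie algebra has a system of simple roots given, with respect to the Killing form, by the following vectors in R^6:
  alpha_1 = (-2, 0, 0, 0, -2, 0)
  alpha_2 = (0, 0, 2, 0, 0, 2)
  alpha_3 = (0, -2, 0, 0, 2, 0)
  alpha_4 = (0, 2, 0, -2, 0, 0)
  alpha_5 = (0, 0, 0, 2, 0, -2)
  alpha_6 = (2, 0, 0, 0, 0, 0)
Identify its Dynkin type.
Compute the Cartan integers a_ij = 2(alpha_i, alpha_j)/(alpha_j, alpha_j); the resulting 6x6 Cartan matrix is
[[2, 0, -1, 0, 0, -2], [0, 2, 0, 0, -1, 0], [-1, 0, 2, -1, 0, 0], [0, 0, -1, 2, -1, 0], [0, -1, 0, -1, 2, 0], [-1, 0, 0, 0, 0, 2]].
The roots have two lengths (squared-length ratio 2:1); the short ones are alpha_{6}. The associated Dynkin diagram is a chain of 6 nodes with a double edge at one end; the terminal node there is the unique short simple root (B_6), so the type is B_6 (the algebra so(13)).

type B_6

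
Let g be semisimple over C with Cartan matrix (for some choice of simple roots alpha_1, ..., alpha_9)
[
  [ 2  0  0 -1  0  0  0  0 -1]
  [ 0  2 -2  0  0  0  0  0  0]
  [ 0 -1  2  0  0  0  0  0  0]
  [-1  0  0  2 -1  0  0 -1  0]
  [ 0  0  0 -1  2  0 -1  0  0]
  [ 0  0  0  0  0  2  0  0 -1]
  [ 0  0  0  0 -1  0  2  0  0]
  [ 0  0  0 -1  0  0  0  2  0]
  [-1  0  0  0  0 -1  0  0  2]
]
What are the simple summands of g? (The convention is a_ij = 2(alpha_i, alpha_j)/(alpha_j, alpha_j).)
The diagram associated to this matrix has two connected components: the simple roots {alpha_2, alpha_3} form a chain of 2 nodes with a double edge at one end; the terminal node there is the unique short simple root (B_2), and {alpha_1, alpha_4, alpha_5, alpha_6, alpha_7, alpha_8, alpha_9} form a chain of 6 nodes with one extra node attached to the third node from one end (E_7). A semisimple Lie algebra decomposes uniquely as the direct sum of simple ideals, one per connected component of its Dynkin diagram, so g ≅ B_2 ⊕ E_7 (dimension 10 + 133 = 143).

B_2 (so(5)) ⊕ E_7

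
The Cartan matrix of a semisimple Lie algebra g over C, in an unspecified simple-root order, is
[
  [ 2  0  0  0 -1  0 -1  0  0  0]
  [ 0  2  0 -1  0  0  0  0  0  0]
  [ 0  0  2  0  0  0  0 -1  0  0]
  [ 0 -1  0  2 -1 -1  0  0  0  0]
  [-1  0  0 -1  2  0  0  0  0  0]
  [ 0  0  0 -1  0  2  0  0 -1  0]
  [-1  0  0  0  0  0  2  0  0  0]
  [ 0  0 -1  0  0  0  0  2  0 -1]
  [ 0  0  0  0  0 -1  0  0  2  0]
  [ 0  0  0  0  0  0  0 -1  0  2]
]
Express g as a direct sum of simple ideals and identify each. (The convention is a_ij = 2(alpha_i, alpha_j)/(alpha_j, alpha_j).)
A3 + E7

The diagram associated to this matrix has two connected components: the simple roots {alpha_3, alpha_8, alpha_10} form a chain of 3 nodes with single edges (A_3), and {alpha_1, alpha_2, alpha_4, alpha_5, alpha_6, alpha_7, alpha_9} form a chain of 6 nodes with one extra node attached to the third node from one end (E_7). A semisimple Lie algebra decomposes uniquely as the direct sum of simple ideals, one per connected component of its Dynkin diagram, so g ≅ A_3 ⊕ E_7 (dimension 15 + 133 = 148).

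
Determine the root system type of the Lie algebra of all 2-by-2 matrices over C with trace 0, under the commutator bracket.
type A_1

This is sl(2), which has dimension 2^2 - 1 = 3 and rank 2 - 1 = 1 (a Cartan subalgebra is the diagonal traceless matrices). In the classification of classical Lie algebras, the special linear algebra sl(n+1) has type A_n; here n = 1, so the Dynkin diagram is a chain of 1 nodes with single edges (A_1). Hence the type is A_1.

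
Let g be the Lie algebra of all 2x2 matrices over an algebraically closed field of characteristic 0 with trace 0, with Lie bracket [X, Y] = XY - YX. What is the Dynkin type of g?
A_1 (sl(2))

This is sl(2), which has dimension 2^2 - 1 = 3 and rank 2 - 1 = 1 (a Cartan subalgebra is the diagonal traceless matrices). In the classification of classical Lie algebras, the special linear algebra sl(n+1) has type A_n; here n = 1, so the Dynkin diagram is a chain of 1 nodes with single edges (A_1). Hence the type is A_1.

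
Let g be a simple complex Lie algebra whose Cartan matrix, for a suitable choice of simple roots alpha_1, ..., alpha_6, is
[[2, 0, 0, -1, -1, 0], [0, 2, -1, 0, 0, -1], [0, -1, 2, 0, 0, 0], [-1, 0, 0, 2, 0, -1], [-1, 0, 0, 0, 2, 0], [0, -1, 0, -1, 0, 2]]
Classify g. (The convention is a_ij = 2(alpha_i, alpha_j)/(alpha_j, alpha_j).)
A_6

The matrix has rank 6 with 2's on the diagonal. Reading the off-diagonal entries as Dynkin edges (a single edge where a_ij = a_ji = -1; a double or triple edge where a_ij * a_ji = 2 or 3), the diagram is a chain of 6 nodes with single edges (A_6). One simple-root ordering that puts it in standard form is (alpha_5, alpha_1, alpha_4, alpha_6, alpha_2, alpha_3). So the algebra is type A_6, i.e. sl(7).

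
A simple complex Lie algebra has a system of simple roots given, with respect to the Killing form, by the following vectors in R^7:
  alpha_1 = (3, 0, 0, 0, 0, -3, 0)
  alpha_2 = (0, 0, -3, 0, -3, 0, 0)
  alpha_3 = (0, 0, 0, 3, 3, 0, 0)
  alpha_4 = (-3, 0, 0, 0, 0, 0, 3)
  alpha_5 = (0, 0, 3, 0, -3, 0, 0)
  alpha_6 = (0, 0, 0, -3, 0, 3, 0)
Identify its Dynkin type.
D_6 (so(12))

Compute the Cartan integers a_ij = 2(alpha_i, alpha_j)/(alpha_j, alpha_j); the resulting 6x6 Cartan matrix is
[[2, 0, 0, -1, 0, -1], [0, 2, -1, 0, 0, 0], [0, -1, 2, 0, -1, -1], [-1, 0, 0, 2, 0, 0], [0, 0, -1, 0, 2, 0], [-1, 0, -1, 0, 0, 2]].
All simple roots have the same length, so the diagram is simply laced. The associated Dynkin diagram is a chain of 4 nodes with a fork of two nodes at one end (D_6), so the type is D_6 (the algebra so(12)).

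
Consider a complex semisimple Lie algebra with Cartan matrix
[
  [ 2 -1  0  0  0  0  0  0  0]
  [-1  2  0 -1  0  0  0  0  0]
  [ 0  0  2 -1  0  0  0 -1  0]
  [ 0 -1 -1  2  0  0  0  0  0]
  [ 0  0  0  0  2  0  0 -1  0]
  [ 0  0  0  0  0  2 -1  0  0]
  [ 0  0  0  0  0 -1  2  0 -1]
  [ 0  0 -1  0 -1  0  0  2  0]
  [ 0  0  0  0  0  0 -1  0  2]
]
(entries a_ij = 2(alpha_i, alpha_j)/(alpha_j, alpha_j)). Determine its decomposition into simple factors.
The diagram associated to this matrix has two connected components: the simple roots {alpha_6, alpha_7, alpha_9} form a chain of 3 nodes with single edges (A_3), and {alpha_1, alpha_2, alpha_3, alpha_4, alpha_5, alpha_8} form a chain of 6 nodes with single edges (A_6). A semisimple Lie algebra decomposes uniquely as the direct sum of simple ideals, one per connected component of its Dynkin diagram, so g ≅ A_3 ⊕ A_6 (dimension 15 + 48 = 63).

A_3 ⊕ A_6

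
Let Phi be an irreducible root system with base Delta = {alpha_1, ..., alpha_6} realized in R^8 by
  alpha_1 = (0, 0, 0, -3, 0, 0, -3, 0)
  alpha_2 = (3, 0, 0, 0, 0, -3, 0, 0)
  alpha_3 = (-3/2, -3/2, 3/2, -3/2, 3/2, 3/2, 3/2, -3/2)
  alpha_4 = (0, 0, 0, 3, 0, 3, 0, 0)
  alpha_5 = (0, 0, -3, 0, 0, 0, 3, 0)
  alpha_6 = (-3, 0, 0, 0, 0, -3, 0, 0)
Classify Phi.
E_6

Compute the Cartan integers a_ij = 2(alpha_i, alpha_j)/(alpha_j, alpha_j); the resulting 6x6 Cartan matrix is
[[2, 0, 0, -1, -1, 0], [0, 2, -1, -1, 0, 0], [0, -1, 2, 0, 0, 0], [-1, -1, 0, 2, 0, -1], [-1, 0, 0, 0, 2, 0], [0, 0, 0, -1, 0, 2]].
All simple roots have the same length, so the diagram is simply laced. The associated Dynkin diagram is a chain of 5 nodes with one extra node attached to the third node from one end (E_6), so the type is E_6.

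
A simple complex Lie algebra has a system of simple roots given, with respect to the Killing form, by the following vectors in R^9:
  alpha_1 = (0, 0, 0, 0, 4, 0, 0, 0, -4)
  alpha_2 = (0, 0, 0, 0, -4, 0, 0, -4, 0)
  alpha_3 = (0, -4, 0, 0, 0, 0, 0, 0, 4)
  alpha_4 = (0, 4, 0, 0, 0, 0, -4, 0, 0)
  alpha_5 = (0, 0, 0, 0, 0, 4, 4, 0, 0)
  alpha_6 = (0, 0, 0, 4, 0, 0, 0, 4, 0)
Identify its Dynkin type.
Compute the Cartan integers a_ij = 2(alpha_i, alpha_j)/(alpha_j, alpha_j); the resulting 6x6 Cartan matrix is
[[2, -1, -1, 0, 0, 0], [-1, 2, 0, 0, 0, -1], [-1, 0, 2, -1, 0, 0], [0, 0, -1, 2, -1, 0], [0, 0, 0, -1, 2, 0], [0, -1, 0, 0, 0, 2]].
All simple roots have the same length, so the diagram is simply laced. The associated Dynkin diagram is a chain of 6 nodes with single edges (A_6), so the type is A_6 (the algebra sl(7)).

type A_6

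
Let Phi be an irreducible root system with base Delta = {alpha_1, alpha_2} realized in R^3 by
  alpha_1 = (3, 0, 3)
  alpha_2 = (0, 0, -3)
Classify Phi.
Compute the Cartan integers a_ij = 2(alpha_i, alpha_j)/(alpha_j, alpha_j); the resulting 2x2 Cartan matrix is
[[2, -2], [-1, 2]].
The roots have two lengths (squared-length ratio 2:1); the short ones are alpha_{2}. The associated Dynkin diagram is a chain of 2 nodes with a double edge at one end; the terminal node there is the unique short simple root (B_2), so the type is B_2 (the algebra so(5)).

B_2 (so(5))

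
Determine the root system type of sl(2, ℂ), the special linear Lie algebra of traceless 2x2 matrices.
This is sl(2), which has dimension 2^2 - 1 = 3 and rank 2 - 1 = 1 (a Cartan subalgebra is the diagonal traceless matrices). In the classification of classical Lie algebras, the special linear algebra sl(n+1) has type A_n; here n = 1, so the Dynkin diagram is a chain of 1 nodes with single edges (A_1). Hence the type is A_1.

A_1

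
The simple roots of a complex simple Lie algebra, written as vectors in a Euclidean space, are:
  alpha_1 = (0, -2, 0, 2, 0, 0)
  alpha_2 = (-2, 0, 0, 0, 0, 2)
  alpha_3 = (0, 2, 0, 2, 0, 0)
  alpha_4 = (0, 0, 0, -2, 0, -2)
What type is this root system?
D_4 (so(8))

Compute the Cartan integers a_ij = 2(alpha_i, alpha_j)/(alpha_j, alpha_j); the resulting 4x4 Cartan matrix is
[[2, 0, 0, -1], [0, 2, 0, -1], [0, 0, 2, -1], [-1, -1, -1, 2]].
All simple roots have the same length, so the diagram is simply laced. The associated Dynkin diagram is a chain of 2 nodes with a fork of two nodes at one end (D_4), so the type is D_4 (the algebra so(8)).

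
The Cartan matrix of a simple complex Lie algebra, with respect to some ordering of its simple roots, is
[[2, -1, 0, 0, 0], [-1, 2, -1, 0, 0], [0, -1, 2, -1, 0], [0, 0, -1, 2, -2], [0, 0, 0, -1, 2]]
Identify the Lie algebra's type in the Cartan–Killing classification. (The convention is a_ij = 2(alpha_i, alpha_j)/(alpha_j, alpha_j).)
type B_5

The matrix has rank 5 with 2's on the diagonal. Reading the off-diagonal entries as Dynkin edges (a single edge where a_ij = a_ji = -1; a double or triple edge where a_ij * a_ji = 2 or 3), the diagram is a chain of 5 nodes with a double edge at one end; the terminal node there is the unique short simple root (B_5). One simple-root ordering that puts it in standard form is (alpha_1, alpha_2, alpha_3, alpha_4, alpha_5). So the algebra is type B_5, i.e. so(11).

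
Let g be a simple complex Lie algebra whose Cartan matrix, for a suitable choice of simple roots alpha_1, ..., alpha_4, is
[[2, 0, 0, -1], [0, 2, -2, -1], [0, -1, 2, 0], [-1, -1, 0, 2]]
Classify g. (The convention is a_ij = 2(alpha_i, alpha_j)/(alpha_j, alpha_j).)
The matrix has rank 4 with 2's on the diagonal. Reading the off-diagonal entries as Dynkin edges (a single edge where a_ij = a_ji = -1; a double or triple edge where a_ij * a_ji = 2 or 3), the diagram is a chain of 4 nodes with a double edge at one end; the terminal node there is the unique short simple root (B_4). One simple-root ordering that puts it in standard form is (alpha_1, alpha_4, alpha_2, alpha_3). So the algebra is type B_4, i.e. so(9).

B_4 (so(9))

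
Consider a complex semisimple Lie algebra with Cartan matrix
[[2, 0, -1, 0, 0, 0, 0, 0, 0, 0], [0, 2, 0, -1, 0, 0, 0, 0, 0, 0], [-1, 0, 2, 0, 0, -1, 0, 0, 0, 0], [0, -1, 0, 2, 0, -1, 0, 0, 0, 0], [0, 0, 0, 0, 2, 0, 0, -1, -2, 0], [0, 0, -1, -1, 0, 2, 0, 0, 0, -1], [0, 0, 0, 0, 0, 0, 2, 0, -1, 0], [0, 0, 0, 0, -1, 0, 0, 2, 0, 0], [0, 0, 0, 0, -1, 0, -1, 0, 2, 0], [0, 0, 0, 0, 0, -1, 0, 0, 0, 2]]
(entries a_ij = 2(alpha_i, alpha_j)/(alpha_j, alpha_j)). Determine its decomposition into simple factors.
The diagram associated to this matrix has two connected components: the simple roots {alpha_1, alpha_2, alpha_3, alpha_4, alpha_6, alpha_10} form a chain of 5 nodes with one extra node attached to the third node from one end (E_6), and {alpha_5, alpha_7, alpha_8, alpha_9} form a chain of 4 nodes with a double edge between the middle two (F_4). A semisimple Lie algebra decomposes uniquely as the direct sum of simple ideals, one per connected component of its Dynkin diagram, so g ≅ E_6 ⊕ F_4 (dimension 78 + 52 = 130).

E6 + F4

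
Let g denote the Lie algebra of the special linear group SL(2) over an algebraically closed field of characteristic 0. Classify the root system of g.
A_1

This is sl(2), which has dimension 2^2 - 1 = 3 and rank 2 - 1 = 1 (a Cartan subalgebra is the diagonal traceless matrices). In the classification of classical Lie algebras, the special linear algebra sl(n+1) has type A_n; here n = 1, so the Dynkin diagram is a chain of 1 nodes with single edges (A_1). Hence the type is A_1.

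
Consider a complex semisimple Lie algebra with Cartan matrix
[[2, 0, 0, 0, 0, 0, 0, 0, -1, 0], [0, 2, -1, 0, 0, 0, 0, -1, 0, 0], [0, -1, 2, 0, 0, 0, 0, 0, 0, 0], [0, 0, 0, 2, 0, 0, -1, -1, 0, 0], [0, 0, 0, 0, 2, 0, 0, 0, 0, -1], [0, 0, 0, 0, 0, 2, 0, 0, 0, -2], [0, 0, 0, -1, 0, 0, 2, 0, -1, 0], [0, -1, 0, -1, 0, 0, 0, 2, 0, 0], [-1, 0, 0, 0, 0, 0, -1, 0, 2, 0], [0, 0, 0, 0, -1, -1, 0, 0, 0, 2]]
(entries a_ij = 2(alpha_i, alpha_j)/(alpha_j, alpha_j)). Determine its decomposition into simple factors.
A7 ⊕ C3

The diagram associated to this matrix has two connected components: the simple roots {alpha_1, alpha_2, alpha_3, alpha_4, alpha_7, alpha_8, alpha_9} form a chain of 7 nodes with single edges (A_7), and {alpha_5, alpha_6, alpha_10} form a chain of 3 nodes with a double edge at one end; the terminal node there is the unique long simple root (C_3). A semisimple Lie algebra decomposes uniquely as the direct sum of simple ideals, one per connected component of its Dynkin diagram, so g ≅ A_7 ⊕ C_3 (dimension 63 + 21 = 84).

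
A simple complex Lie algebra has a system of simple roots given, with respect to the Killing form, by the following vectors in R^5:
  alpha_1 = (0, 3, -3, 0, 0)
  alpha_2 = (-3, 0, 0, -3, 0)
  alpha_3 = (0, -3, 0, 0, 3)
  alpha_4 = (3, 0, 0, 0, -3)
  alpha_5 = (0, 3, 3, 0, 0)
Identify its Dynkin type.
Compute the Cartan integers a_ij = 2(alpha_i, alpha_j)/(alpha_j, alpha_j); the resulting 5x5 Cartan matrix is
[[2, 0, -1, 0, 0], [0, 2, 0, -1, 0], [-1, 0, 2, -1, -1], [0, -1, -1, 2, 0], [0, 0, -1, 0, 2]].
All simple roots have the same length, so the diagram is simply laced. The associated Dynkin diagram is a chain of 3 nodes with a fork of two nodes at one end (D_5), so the type is D_5 (the algebra so(10)).

D5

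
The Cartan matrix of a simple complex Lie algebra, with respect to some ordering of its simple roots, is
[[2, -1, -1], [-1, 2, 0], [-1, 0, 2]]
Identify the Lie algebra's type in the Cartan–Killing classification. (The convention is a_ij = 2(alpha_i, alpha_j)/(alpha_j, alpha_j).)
The matrix has rank 3 with 2's on the diagonal. Reading the off-diagonal entries as Dynkin edges (a single edge where a_ij = a_ji = -1; a double or triple edge where a_ij * a_ji = 2 or 3), the diagram is a chain of 3 nodes with single edges (A_3). One simple-root ordering that puts it in standard form is (alpha_2, alpha_1, alpha_3). So the algebra is type A_3, i.e. sl(4).

A3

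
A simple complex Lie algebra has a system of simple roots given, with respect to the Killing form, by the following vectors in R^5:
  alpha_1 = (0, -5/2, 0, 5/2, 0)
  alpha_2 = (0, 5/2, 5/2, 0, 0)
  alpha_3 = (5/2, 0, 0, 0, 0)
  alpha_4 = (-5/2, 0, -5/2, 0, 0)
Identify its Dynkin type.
Compute the Cartan integers a_ij = 2(alpha_i, alpha_j)/(alpha_j, alpha_j); the resulting 4x4 Cartan matrix is
[[2, -1, 0, 0], [-1, 2, 0, -1], [0, 0, 2, -1], [0, -1, -2, 2]].
The roots have two lengths (squared-length ratio 2:1); the short ones are alpha_{3}. The associated Dynkin diagram is a chain of 4 nodes with a double edge at one end; the terminal node there is the unique short simple root (B_4), so the type is B_4 (the algebra so(9)).

B4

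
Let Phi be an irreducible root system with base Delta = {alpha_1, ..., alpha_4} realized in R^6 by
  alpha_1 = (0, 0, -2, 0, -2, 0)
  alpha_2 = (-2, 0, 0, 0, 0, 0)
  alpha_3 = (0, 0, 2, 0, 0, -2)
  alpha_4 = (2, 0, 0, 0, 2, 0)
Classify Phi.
Compute the Cartan integers a_ij = 2(alpha_i, alpha_j)/(alpha_j, alpha_j); the resulting 4x4 Cartan matrix is
[[2, 0, -1, -1], [0, 2, 0, -1], [-1, 0, 2, 0], [-1, -2, 0, 2]].
The roots have two lengths (squared-length ratio 2:1); the short ones are alpha_{2}. The associated Dynkin diagram is a chain of 4 nodes with a double edge at one end; the terminal node there is the unique short simple root (B_4), so the type is B_4 (the algebra so(9)).

B_4 (so(9))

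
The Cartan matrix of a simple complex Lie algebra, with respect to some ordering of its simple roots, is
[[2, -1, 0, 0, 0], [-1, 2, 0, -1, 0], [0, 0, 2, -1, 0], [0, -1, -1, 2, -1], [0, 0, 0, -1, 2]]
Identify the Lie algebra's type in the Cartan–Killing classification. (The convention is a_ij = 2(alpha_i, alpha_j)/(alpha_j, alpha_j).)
D_5

The matrix has rank 5 with 2's on the diagonal. Reading the off-diagonal entries as Dynkin edges (a single edge where a_ij = a_ji = -1; a double or triple edge where a_ij * a_ji = 2 or 3), the diagram is a chain of 3 nodes with a fork of two nodes at one end (D_5). One simple-root ordering that puts it in standard form is (alpha_1, alpha_2, alpha_4, alpha_5, alpha_3). So the algebra is type D_5, i.e. so(10).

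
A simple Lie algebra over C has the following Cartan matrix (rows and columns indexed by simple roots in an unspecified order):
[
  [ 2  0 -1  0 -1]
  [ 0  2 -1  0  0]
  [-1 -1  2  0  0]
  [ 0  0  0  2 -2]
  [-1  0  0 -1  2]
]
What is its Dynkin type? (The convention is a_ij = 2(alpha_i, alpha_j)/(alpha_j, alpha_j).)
The matrix has rank 5 with 2's on the diagonal. Reading the off-diagonal entries as Dynkin edges (a single edge where a_ij = a_ji = -1; a double or triple edge where a_ij * a_ji = 2 or 3), the diagram is a chain of 5 nodes with a double edge at one end; the terminal node there is the unique long simple root (C_5). One simple-root ordering that puts it in standard form is (alpha_2, alpha_3, alpha_1, alpha_5, alpha_4). So the algebra is type C_5, i.e. sp(10).

C5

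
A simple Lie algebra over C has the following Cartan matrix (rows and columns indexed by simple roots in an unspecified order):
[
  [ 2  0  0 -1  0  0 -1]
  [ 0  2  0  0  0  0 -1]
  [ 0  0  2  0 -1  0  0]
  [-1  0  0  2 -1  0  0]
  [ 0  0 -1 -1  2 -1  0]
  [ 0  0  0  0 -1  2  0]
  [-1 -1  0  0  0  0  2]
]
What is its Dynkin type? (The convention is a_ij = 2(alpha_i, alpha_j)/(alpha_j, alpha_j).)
D_7

The matrix has rank 7 with 2's on the diagonal. Reading the off-diagonal entries as Dynkin edges (a single edge where a_ij = a_ji = -1; a double or triple edge where a_ij * a_ji = 2 or 3), the diagram is a chain of 5 nodes with a fork of two nodes at one end (D_7). One simple-root ordering that puts it in standard form is (alpha_2, alpha_7, alpha_1, alpha_4, alpha_5, alpha_3, alpha_6). So the algebra is type D_7, i.e. so(14).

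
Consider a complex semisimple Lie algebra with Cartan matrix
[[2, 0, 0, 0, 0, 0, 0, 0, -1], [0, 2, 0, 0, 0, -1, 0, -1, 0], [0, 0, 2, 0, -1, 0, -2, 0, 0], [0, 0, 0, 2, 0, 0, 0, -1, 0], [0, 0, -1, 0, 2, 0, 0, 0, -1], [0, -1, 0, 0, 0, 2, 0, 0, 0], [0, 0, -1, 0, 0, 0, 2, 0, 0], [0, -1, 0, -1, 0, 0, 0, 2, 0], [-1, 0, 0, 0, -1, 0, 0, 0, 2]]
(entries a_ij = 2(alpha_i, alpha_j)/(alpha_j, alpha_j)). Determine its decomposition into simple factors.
A4 ⊕ B5

The diagram associated to this matrix has two connected components: the simple roots {alpha_2, alpha_4, alpha_6, alpha_8} form a chain of 4 nodes with single edges (A_4), and {alpha_1, alpha_3, alpha_5, alpha_7, alpha_9} form a chain of 5 nodes with a double edge at one end; the terminal node there is the unique short simple root (B_5). A semisimple Lie algebra decomposes uniquely as the direct sum of simple ideals, one per connected component of its Dynkin diagram, so g ≅ A_4 ⊕ B_5 (dimension 24 + 55 = 79).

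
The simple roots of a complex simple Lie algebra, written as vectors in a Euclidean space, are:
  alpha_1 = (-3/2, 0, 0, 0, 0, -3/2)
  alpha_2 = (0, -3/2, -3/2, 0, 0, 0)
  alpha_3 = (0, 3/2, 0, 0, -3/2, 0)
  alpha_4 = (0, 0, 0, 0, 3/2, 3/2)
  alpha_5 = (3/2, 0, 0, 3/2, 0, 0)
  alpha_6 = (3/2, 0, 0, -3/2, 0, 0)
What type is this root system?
Compute the Cartan integers a_ij = 2(alpha_i, alpha_j)/(alpha_j, alpha_j); the resulting 6x6 Cartan matrix is
[[2, 0, 0, -1, -1, -1], [0, 2, -1, 0, 0, 0], [0, -1, 2, -1, 0, 0], [-1, 0, -1, 2, 0, 0], [-1, 0, 0, 0, 2, 0], [-1, 0, 0, 0, 0, 2]].
All simple roots have the same length, so the diagram is simply laced. The associated Dynkin diagram is a chain of 4 nodes with a fork of two nodes at one end (D_6), so the type is D_6 (the algebra so(12)).

D_6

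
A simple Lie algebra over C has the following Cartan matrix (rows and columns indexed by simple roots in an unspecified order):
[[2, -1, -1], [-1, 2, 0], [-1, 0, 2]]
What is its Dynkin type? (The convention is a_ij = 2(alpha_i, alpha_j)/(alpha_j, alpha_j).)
A_3 (sl(4))

The matrix has rank 3 with 2's on the diagonal. Reading the off-diagonal entries as Dynkin edges (a single edge where a_ij = a_ji = -1; a double or triple edge where a_ij * a_ji = 2 or 3), the diagram is a chain of 3 nodes with single edges (A_3). One simple-root ordering that puts it in standard form is (alpha_3, alpha_1, alpha_2). So the algebra is type A_3, i.e. sl(4).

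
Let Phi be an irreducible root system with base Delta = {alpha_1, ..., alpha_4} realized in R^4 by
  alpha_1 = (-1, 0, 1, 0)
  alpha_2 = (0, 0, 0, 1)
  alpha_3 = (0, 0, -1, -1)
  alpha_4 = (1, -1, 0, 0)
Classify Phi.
Compute the Cartan integers a_ij = 2(alpha_i, alpha_j)/(alpha_j, alpha_j); the resulting 4x4 Cartan matrix is
[[2, 0, -1, -1], [0, 2, -1, 0], [-1, -2, 2, 0], [-1, 0, 0, 2]].
The roots have two lengths (squared-length ratio 2:1); the short ones are alpha_{2}. The associated Dynkin diagram is a chain of 4 nodes with a double edge at one end; the terminal node there is the unique short simple root (B_4), so the type is B_4 (the algebra so(9)).

B_4 (so(9))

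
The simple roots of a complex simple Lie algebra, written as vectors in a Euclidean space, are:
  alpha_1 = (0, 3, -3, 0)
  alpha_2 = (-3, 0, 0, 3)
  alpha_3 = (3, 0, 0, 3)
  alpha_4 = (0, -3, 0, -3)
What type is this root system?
D4

Compute the Cartan integers a_ij = 2(alpha_i, alpha_j)/(alpha_j, alpha_j); the resulting 4x4 Cartan matrix is
[[2, 0, 0, -1], [0, 2, 0, -1], [0, 0, 2, -1], [-1, -1, -1, 2]].
All simple roots have the same length, so the diagram is simply laced. The associated Dynkin diagram is a chain of 2 nodes with a fork of two nodes at one end (D_4), so the type is D_4 (the algebra so(8)).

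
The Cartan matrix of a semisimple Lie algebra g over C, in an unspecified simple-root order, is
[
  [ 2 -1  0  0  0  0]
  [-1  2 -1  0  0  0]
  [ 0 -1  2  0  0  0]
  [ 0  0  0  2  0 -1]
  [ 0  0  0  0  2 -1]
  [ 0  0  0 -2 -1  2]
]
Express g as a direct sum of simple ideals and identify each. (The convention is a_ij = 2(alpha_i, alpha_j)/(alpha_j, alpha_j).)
A3 + B3

The diagram associated to this matrix has two connected components: the simple roots {alpha_1, alpha_2, alpha_3} form a chain of 3 nodes with single edges (A_3), and {alpha_4, alpha_5, alpha_6} form a chain of 3 nodes with a double edge at one end; the terminal node there is the unique short simple root (B_3). A semisimple Lie algebra decomposes uniquely as the direct sum of simple ideals, one per connected component of its Dynkin diagram, so g ≅ A_3 ⊕ B_3 (dimension 15 + 21 = 36).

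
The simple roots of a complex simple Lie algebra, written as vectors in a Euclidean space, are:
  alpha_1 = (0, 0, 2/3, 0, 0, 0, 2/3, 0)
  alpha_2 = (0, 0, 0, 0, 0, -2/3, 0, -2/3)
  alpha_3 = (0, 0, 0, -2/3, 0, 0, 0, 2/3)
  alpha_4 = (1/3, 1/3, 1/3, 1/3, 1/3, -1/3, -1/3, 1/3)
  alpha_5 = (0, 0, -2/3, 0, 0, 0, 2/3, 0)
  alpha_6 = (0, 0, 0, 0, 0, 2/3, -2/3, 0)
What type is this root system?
Compute the Cartan integers a_ij = 2(alpha_i, alpha_j)/(alpha_j, alpha_j); the resulting 6x6 Cartan matrix is
[[2, 0, 0, 0, 0, -1], [0, 2, -1, 0, 0, -1], [0, -1, 2, 0, 0, 0], [0, 0, 0, 2, -1, 0], [0, 0, 0, -1, 2, -1], [-1, -1, 0, 0, -1, 2]].
All simple roots have the same length, so the diagram is simply laced. The associated Dynkin diagram is a chain of 5 nodes with one extra node attached to the third node from one end (E_6), so the type is E_6.

E6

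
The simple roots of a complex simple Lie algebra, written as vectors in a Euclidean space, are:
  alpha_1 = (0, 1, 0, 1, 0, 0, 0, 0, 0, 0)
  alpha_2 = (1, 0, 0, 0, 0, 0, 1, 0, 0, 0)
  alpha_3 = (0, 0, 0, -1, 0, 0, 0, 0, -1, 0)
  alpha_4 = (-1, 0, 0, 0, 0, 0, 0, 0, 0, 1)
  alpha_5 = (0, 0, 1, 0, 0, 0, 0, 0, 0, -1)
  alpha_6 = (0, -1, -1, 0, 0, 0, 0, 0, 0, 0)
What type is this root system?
A6

Compute the Cartan integers a_ij = 2(alpha_i, alpha_j)/(alpha_j, alpha_j); the resulting 6x6 Cartan matrix is
[[2, 0, -1, 0, 0, -1], [0, 2, 0, -1, 0, 0], [-1, 0, 2, 0, 0, 0], [0, -1, 0, 2, -1, 0], [0, 0, 0, -1, 2, -1], [-1, 0, 0, 0, -1, 2]].
All simple roots have the same length, so the diagram is simply laced. The associated Dynkin diagram is a chain of 6 nodes with single edges (A_6), so the type is A_6 (the algebra sl(7)).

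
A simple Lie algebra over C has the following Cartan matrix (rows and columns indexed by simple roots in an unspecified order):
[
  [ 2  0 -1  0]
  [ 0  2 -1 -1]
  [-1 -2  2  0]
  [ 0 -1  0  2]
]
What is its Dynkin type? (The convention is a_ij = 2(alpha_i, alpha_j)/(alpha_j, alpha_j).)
F_4

The matrix has rank 4 with 2's on the diagonal. Reading the off-diagonal entries as Dynkin edges (a single edge where a_ij = a_ji = -1; a double or triple edge where a_ij * a_ji = 2 or 3), the diagram is a chain of 4 nodes with a double edge between the middle two (F_4). One simple-root ordering that puts it in standard form is (alpha_1, alpha_3, alpha_2, alpha_4). So the algebra is type F_4.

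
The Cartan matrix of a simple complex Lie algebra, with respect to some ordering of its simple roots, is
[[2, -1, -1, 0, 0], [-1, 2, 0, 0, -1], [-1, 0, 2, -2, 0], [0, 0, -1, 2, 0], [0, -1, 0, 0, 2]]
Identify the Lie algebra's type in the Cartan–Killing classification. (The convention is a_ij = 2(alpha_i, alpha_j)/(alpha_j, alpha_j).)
type B_5

The matrix has rank 5 with 2's on the diagonal. Reading the off-diagonal entries as Dynkin edges (a single edge where a_ij = a_ji = -1; a double or triple edge where a_ij * a_ji = 2 or 3), the diagram is a chain of 5 nodes with a double edge at one end; the terminal node there is the unique short simple root (B_5). One simple-root ordering that puts it in standard form is (alpha_5, alpha_2, alpha_1, alpha_3, alpha_4). So the algebra is type B_5, i.e. so(11).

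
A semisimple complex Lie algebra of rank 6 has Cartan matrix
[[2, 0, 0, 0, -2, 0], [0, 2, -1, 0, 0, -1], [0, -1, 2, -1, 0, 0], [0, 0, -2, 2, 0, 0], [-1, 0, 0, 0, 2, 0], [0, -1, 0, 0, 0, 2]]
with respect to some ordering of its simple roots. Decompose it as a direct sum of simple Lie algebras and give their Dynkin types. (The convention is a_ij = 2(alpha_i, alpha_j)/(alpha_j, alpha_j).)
The diagram associated to this matrix has two connected components: the simple roots {alpha_1, alpha_5} form a chain of 2 nodes with a double edge at one end; the terminal node there is the unique short simple root (B_2), and {alpha_2, alpha_3, alpha_4, alpha_6} form a chain of 4 nodes with a double edge at one end; the terminal node there is the unique long simple root (C_4). A semisimple Lie algebra decomposes uniquely as the direct sum of simple ideals, one per connected component of its Dynkin diagram, so g ≅ B_2 ⊕ C_4 (dimension 10 + 36 = 46).

B_2 ⊕ C_4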